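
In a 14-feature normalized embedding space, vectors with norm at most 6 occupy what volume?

Volume = π^{14/2}·(6)^14/Γ(8) = 544195584·π^7/35 ≈ 4.69609e+10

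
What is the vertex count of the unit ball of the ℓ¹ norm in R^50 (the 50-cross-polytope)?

The vertices are ±e_1, ..., ±e_50, so there are 2·50 = 100.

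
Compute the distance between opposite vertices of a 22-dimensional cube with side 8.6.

d = √(8.6² + 8.6² + ... + 8.6²) [22 terms] = √(22·8.6²) = 8.6√22 ≈ 40.3376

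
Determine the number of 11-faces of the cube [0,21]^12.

Choose 11 of 12 axes to span the face (C(12,11) = 12 ways), then fix each of the remaining 1 coordinate at one of its two extreme values (2^1 = 2 ways): 12·2 = 24.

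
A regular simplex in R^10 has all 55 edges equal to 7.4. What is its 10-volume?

V_10 = √(11) · 7.4^10 / (10! · 2^(10/2)) ≈ 14.0637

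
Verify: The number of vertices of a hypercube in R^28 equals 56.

False. The 28-cube has 2^28 = 268435456 vertices.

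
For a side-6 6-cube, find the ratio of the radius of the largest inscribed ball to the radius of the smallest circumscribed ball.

For an n-cube of any side s, the inradius is s/2 and the circumradius is s√n/2, so the ratio is 1/√6 ≈ 0.408248.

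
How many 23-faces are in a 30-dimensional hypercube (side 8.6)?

An n-cube has C(n,k)·2^(n-k) k-faces. Here C(30,23)·2^7 = 2035800·128 = 260582400.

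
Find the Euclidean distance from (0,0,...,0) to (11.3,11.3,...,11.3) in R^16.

The space diagonal of an n-cube of side s is s√n. Here 11.3·√16 = 45.2.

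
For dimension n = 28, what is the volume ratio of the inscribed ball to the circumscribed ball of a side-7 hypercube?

Volume scales as r^n, and r_in/r_out = 1/√28, giving (1/√28)^28 ≈ 5.49272e-21.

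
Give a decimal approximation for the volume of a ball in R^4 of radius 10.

V_4(10) = π^(4/2) · (10)^4 / Γ(4/2 + 1) = 5000·π^2 ≈ 49348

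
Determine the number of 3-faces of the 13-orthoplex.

An n-cross-polytope has 2^(k+1)·C(n,k+1) k-faces. Here 2^4·C(13,4) = 16·715 = 11440.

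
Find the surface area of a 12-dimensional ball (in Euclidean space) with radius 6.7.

S = n·V_n(r)/r = 12·V_12(6.7)/6.7 (volume-to-surface relation), giving 1.95691e+10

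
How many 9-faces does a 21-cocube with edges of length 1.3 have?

Number of 9-faces = 2^(9+1) · C(21,9+1) = 1024 · 352716 = 361181184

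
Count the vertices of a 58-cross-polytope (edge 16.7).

The vertices are ±e_1, ..., ±e_58, so there are 2·58 = 116.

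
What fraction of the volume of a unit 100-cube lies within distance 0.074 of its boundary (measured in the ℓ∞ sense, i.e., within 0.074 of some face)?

Shell fraction = 1 - (1-0.148)^100 ≈ 0.9999998893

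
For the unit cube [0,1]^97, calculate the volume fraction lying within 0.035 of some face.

The inner cube has side 1-2·0.035 = 0.93 and volume (0.93)^97 ≈ 0.0008767, so the shell holds 0.999123 of the volume.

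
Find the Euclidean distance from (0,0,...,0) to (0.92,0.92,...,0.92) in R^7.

The space diagonal of an n-cube of side s is s√n. Here 0.92·√7 ≈ 2.43409.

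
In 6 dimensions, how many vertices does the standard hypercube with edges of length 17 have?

An n-cube has 2^n vertices; for n = 6 that is 2^6 = 64.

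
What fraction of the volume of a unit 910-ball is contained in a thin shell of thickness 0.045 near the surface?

Shell fraction = 1 - (1-0.045)^910 ≈ 1 - 6.354e-19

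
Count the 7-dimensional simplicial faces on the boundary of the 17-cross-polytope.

f_7(17-orthoplex) = 2^8 · (17 choose 8) = 6223360.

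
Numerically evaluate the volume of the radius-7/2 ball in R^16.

The n-ball volume is π^(n/2)·r^n/Γ(n/2+1). With n=16, r=7/2: V = 4747561509943·π^8/377487360 ≈ 1.19335e+08.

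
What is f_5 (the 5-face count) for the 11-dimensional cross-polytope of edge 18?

Each 5-face is the convex hull of 6 vertices, one chosen as ±e_i from each of 6 distinct axes: 2^6·C(11,6) = 29568.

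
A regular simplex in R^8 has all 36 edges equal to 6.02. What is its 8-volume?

V = (6.02^8 / 8!) · √((8+1) / 2^8) ≈ 8.02145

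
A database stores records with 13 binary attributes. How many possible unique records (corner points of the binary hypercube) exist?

Each vertex is a binary string of length 13, so there are 2^13 = 8192.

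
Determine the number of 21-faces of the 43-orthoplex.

An n-cross-polytope has 2^(k+1)·C(n,k+1) k-faces. Here 2^22·C(43,22) = 4194304·1052049481860 = 4412615349963325440.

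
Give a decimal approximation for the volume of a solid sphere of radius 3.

Volume = π^{3/2}·(3)^3/Γ(5/2) = 36·π ≈ 113.097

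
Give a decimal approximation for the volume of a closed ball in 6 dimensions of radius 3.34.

The n-ball volume is π^(n/2)·r^n/Γ(n/2+1). With n=6, r=3.34: V ≈ 7174.26.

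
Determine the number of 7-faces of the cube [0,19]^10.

f_7(10-cube) = (10 choose 7) · 2^3 = 960.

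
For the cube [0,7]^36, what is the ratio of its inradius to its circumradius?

r_in = 7/2 (half the side); r_out = 7√36/2 (half the diagonal). Ratio = 1/√36 ≈ 0.166667.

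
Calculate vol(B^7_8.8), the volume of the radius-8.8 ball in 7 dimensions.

Volume = π^{7/2}·(8.8)^7/Γ(9/2) ≈ 1.9309e+07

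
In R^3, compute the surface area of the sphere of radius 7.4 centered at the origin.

S_3(7.4) = 2·π^(3/2)·(7.4)^2 / Γ(3/2) = 4πr² = 4π·(7.4)² ≈ 688.134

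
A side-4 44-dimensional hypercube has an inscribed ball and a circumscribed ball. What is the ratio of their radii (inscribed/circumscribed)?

r_in = 4/2 (half the side); r_out = 4√44/2 (half the diagonal). Ratio = 1/√44 ≈ 0.150756.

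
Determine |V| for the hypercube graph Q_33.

Each vertex is a binary string of length 33, so there are 2^33 = 8589934592.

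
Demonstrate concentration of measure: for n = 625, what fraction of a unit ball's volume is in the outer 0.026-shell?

1 - (1-0.026)^625 ≈ 0.9999999293 ≈ 99.999993%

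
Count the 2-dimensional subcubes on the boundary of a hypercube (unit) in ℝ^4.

An n-cube has C(n,k)·2^(n-k) k-faces. Here C(4,2)·2^2 = 6·4 = 24.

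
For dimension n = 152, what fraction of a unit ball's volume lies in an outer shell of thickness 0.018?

1 - (1-0.018)^152 ≈ 0.936767 ≈ 93.68%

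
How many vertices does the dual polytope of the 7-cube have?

The 7-dimensional cross-polytope has 2n = 2·7 = 14 vertices.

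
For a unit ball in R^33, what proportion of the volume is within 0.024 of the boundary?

V(inner)/V(outer) = ((1-0.024)/1)^33 ≈ 0.4486, so the shell fraction is 0.551416.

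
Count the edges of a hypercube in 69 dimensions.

Each of the 2^69 = 590295810358705651712 vertices has degree 69; total edges = 69·2^69/2 = 20365205457375344984064.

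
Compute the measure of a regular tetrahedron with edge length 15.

Volume = (√2/12) · 15³ = 397.748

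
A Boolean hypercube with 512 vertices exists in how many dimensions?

2^n = 512 ⇒ n = log_2(512) = 9.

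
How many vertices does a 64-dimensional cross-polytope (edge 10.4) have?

The 64-dimensional cross-polytope has 2n = 2·64 = 128 vertices.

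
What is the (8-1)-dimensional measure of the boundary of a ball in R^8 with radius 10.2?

The surface area of an n-ball is 2π^(n/2) r^(n-1) / Γ(n/2). For n=8, r=10.2: 3.72975e+08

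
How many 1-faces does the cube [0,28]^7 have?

The 7-cube has n·2^(n-1) = 7·2^6 = 7·64 = 448 edges.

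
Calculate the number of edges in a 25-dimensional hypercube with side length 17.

An n-cube has n·2^(n-1) edges. With n = 25: 25·16777216 = 419430400.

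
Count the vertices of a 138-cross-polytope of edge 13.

Number of vertices = 2n = 276.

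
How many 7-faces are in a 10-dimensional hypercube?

f_7(10-cube) = (10 choose 7) · 2^3 = 960.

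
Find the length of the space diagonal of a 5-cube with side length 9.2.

d = √(9.2² + 9.2² + ... + 9.2²) [5 terms] = √(5·9.2²) = 9.2√5 ≈ 20.5718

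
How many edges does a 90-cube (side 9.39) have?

The 90-cube has n·2^(n-1) = 90·2^89 = 90·618970019642690137449562112 = 55707301767842112370460590080 edges.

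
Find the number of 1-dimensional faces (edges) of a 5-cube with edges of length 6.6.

Number of 1-faces = C(5,1)·2^(5-1) = 5·16 = 80.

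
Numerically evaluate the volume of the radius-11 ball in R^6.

V_6(11) = π^(6/2) · (11)^6 / Γ(6/2 + 1) = 1771561·π^3/6 ≈ 9.15492e+06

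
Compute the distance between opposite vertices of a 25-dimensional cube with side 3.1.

d = √(3.1² + 3.1² + ... + 3.1²) [25 terms] = √(25·3.1²) = 3.1√25 = 15.5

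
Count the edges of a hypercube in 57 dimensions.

An n-cube has n·2^(n-1) edges. With n = 57: 57·72057594037927936 = 4107282860161892352.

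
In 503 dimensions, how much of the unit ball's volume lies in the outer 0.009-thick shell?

V(inner)/V(outer) = ((1-0.009)/1)^503 ≈ 0.01059, so the shell fraction is 0.989406.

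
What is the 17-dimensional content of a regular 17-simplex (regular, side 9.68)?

For a regular n-simplex with edge a, V = (a^n / n!)·√((n+1)/2^n). With a=9.68, n=17: V ≈ 1.89537.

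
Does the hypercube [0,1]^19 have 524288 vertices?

True. The 19-cube has 2^19 = 524288 vertices.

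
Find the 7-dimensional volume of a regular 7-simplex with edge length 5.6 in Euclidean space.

For a regular n-simplex with edge a, V = (a^n / n!)·√((n+1)/2^n). With a=5.6, n=7: V ≈ 8.56694.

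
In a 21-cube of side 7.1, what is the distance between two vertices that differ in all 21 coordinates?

The space diagonal of an n-cube of side s is s√n. Here 7.1·√21 ≈ 32.5363.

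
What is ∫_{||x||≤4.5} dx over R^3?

Volume = π^{3/2}·(4.5)^3/Γ(5/2) = 243·π/2 ≈ 381.704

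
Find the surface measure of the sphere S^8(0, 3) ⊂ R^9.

S_9(3) = 2·π^(9/2)·(3)^8 / Γ(9/2) = 69984·π^4/35 ≈ 194774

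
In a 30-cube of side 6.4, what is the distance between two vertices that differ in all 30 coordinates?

d = √(6.4² + 6.4² + ... + 6.4²) [30 terms] = √(30·6.4²) = 6.4√30 ≈ 35.0542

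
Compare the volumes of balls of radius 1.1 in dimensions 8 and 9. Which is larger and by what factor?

V_8(1.1) ≈ 8.70021, V_9(1.1) ≈ 7.77771. The 8-ball is larger by a factor of 1.119.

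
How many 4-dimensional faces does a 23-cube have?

Number of 4-faces = C(23,4) · 2^(23-4) = 8855 · 524288 = 4642570240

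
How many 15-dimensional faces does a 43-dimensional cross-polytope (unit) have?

f_15(43-orthoplex) = 2^16 · (43 choose 16) = 17378977331150848.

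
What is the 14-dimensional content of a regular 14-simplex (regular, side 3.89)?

V_14 = √(15) · 3.89^14 / (14! · 2^(14/2)) ≈ 6.30553e-05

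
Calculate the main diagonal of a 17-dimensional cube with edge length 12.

Diagonal = √17 · 12 ≈ 49.4773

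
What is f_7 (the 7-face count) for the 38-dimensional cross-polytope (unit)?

f_7(38-orthoplex) = 2^8 · (38 choose 8) = 12519293952.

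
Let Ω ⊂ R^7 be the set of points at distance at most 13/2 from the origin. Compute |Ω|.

V_7(13/2) = π^(7/2) · (13/2)^7 / Γ(7/2 + 1) = 62748517·π^3/840 ≈ 2.31619e+06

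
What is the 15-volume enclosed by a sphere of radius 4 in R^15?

The n-ball volume is π^(n/2)·r^n/Γ(n/2+1). With n=15, r=4: V = 274877906944·π^7/2027025 ≈ 4.09572e+08.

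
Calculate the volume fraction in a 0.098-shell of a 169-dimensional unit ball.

Shell fraction = 1 - (1-0.098)^169 ≈ 0.9999999731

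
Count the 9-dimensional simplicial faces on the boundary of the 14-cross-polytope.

An n-cross-polytope has 2^(k+1)·C(n,k+1) k-faces. Here 2^10·C(14,10) = 1024·1001 = 1025024.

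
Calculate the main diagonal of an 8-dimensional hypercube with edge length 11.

||(11,11,...,11)|| = √(8)·11 ≈ 31.1127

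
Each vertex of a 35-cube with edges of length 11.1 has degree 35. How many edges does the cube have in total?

Number of 1-faces = C(35,1)·2^(35-1) = 35·17179869184 = 601295421440.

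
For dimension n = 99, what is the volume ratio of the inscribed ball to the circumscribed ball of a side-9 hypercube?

Volume scales as r^n, and r_in/r_out = 1/√99, giving (1/√99)^99 ≈ 1.64459e-99.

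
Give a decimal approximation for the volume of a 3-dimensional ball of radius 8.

V = 2048·π/3 ≈ 2144.66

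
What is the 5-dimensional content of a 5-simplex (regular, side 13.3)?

V = (13.3^5 / 5!) · √((5+1) / 2^5) ≈ 1501.68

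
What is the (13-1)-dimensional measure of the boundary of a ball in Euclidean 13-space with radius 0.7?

S_13(0.7) = 2·π^(13/2)·(0.7)^12 / Γ(13/2) ≈ 0.163856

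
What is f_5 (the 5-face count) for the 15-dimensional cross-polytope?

An n-cross-polytope has 2^(k+1)·C(n,k+1) k-faces. Here 2^6·C(15,6) = 64·5005 = 320320.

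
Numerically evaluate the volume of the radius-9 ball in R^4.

V_4(9) = π^(4/2) · (9)^4 / Γ(4/2 + 1) = 6561·π^2/2 ≈ 32377.2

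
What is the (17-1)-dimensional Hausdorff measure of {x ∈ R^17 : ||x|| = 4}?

S_17(4) = 2·π^(17/2)·(4)^16 / Γ(17/2) = 2199023255552·π^8/2027025 ≈ 1.02937e+10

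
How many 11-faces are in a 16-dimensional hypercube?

f_11(16-cube) = (16 choose 11) · 2^5 = 139776.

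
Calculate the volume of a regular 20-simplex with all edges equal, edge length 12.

Volume = 12^20 · √(21/2^20) / 20! ≈ 7.05196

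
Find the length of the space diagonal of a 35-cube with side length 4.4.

The space diagonal of an n-cube of side s is s√n. Here 4.4·√35 ≈ 26.0308.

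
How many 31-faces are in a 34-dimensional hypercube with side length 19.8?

f_31(34-cube) = (34 choose 31) · 2^3 = 47872.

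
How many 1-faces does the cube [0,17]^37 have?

The 37-cube has n·2^(n-1) = 37·2^36 = 37·68719476736 = 2542620639232 edges.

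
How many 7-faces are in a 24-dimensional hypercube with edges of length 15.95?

Choose 7 of 24 axes to span the face (C(24,7) = 346104 ways), then fix each of the remaining 17 coordinates at one of its two extreme values (2^17 = 131072 ways): 346104·131072 = 45364543488.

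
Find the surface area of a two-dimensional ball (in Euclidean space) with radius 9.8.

|∂B_2(9.8)| = 2πr = 2π·9.8 ≈ 61.5752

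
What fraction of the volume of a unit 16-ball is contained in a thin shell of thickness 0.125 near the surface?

V(inner)/V(outer) = ((1-0.125)/1)^16 ≈ 0.1181, so the shell fraction is 0.881933.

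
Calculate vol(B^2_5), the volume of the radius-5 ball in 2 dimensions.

V_2(5) = π^(2/2) · (5)^2 / Γ(2/2 + 1) = 25·π ≈ 78.5398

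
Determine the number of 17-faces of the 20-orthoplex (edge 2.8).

An n-cross-polytope has 2^(k+1)·C(n,k+1) k-faces. Here 2^18·C(20,18) = 262144·190 = 49807360.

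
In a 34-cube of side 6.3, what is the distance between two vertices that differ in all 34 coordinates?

The space diagonal of an n-cube of side s is s√n. Here 6.3·√34 ≈ 36.735.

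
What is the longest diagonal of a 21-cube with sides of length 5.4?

Diagonal = √21 · 5.4 ≈ 24.7459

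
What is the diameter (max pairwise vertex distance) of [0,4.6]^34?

d = √(4.6² + 4.6² + ... + 4.6²) [34 terms] = √(34·4.6²) = 4.6√34 ≈ 26.8224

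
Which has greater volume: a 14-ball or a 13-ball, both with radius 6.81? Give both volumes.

V_14(6.81) ≈ 2.76489e+11. V_13(6.81) ≈ 6.16955e+10. The 14-ball is larger.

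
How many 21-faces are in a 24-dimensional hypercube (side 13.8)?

Choose 21 of 24 axes to span the face (C(24,21) = 2024 ways), then fix each of the remaining 3 coordinates at one of its two extreme values (2^3 = 8 ways): 2024·8 = 16192.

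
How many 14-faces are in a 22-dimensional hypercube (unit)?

f_14(22-cube) = (22 choose 14) · 2^8 = 81861120.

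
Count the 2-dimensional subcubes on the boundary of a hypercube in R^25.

f_2(25-cube) = (25 choose 2) · 2^23 = 2516582400.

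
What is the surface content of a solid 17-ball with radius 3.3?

|∂B_17(3.3)| ≈ 4.7406e+08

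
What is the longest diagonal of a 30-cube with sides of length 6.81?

||(6.81,6.81,...,6.81)|| = √(30)·6.81 ≈ 37.2999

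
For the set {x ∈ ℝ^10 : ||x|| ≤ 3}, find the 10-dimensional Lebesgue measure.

V = 19683·π^5/40 ≈ 150585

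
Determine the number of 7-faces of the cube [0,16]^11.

Choose 7 of 11 axes to span the face (C(11,7) = 330 ways), then fix each of the remaining 4 coordinates at one of its two extreme values (2^4 = 16 ways): 330·16 = 5280.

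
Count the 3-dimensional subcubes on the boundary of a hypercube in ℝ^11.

Number of 3-faces = C(11,3) · 2^(11-3) = 165 · 256 = 42240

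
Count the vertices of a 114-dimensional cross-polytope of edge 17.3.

The vertices are ±e_1, ..., ±e_114, so there are 2·114 = 228.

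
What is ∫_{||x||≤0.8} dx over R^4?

Volume = π^{4/2}·(0.8)^4/Γ(3) ≈ 2.02129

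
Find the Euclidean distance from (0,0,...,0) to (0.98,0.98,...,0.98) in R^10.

d = √(0.98² + 0.98² + ... + 0.98²) [10 terms] = √(10·0.98²) = 0.98√10 ≈ 3.09903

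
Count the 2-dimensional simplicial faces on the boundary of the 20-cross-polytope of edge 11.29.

f_2(20-orthoplex) = 2^3 · (20 choose 3) = 9120.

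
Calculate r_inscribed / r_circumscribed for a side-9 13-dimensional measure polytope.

r_in = 9/2 (half the side); r_out = 9√13/2 (half the diagonal). Ratio = 1/√13 ≈ 0.27735.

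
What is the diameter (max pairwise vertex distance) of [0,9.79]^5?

The space diagonal of an n-cube of side s is s√n. Here 9.79·√5 ≈ 21.8911.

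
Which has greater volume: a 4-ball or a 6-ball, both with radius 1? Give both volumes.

V_4(1) ≈ 4.9348. V_6(1) ≈ 5.16771. The 6-ball is larger.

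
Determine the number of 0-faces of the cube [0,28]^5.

f_0(5-cube) = (5 choose 0) · 2^5 = 32.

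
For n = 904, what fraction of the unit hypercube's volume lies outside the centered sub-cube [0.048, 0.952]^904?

Shell fraction = 1 - (1-0.096)^904 ≈ 1 - 2.378e-40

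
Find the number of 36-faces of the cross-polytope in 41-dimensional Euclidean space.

Each 36-face is the convex hull of 37 vertices, one chosen as ±e_i from each of 37 distinct axes: 2^37·C(41,37) = 13918442818109440.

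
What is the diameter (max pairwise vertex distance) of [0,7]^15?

The space diagonal of an n-cube of side s is s√n. Here 7·√15 ≈ 27.1109.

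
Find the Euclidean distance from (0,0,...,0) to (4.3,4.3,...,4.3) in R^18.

d = √(4.3² + 4.3² + ... + 4.3²) [18 terms] = √(18·4.3²) = 4.3√18 ≈ 18.2434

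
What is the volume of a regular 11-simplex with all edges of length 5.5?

V_11 = √(12) · 5.5^11 / (11! · 2^(11/2)) ≈ 0.267153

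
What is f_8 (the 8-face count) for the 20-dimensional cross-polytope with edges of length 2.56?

Number of 8-faces = 2^(8+1) · C(20,8+1) = 512 · 167960 = 85995520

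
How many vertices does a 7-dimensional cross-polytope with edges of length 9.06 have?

The vertices are ±e_1, ..., ±e_7, so there are 2·7 = 14.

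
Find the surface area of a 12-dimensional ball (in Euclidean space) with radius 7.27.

S = n·V_n(r)/r = 12·V_12(7.27)/7.27 (volume-to-surface relation), giving 4.80426e+10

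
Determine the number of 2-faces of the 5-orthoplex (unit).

An n-cross-polytope has 2^(k+1)·C(n,k+1) k-faces. Here 2^3·C(5,3) = 8·10 = 80.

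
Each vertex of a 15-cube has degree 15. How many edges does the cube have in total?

Number of 1-faces = C(15,1)·2^(15-1) = 15·16384 = 245760.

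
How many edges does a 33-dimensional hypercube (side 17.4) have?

Each of the 2^33 = 8589934592 vertices has degree 33; total edges = 33·2^33/2 = 141733920768.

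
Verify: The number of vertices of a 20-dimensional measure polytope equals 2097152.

False. The 20-cube has 2^20 = 1048576 vertices.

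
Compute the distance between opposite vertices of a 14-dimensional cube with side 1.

Diagonal = √14 · 1 ≈ 3.74166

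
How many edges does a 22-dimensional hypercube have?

The 22-cube has n·2^(n-1) = 22·2^21 = 22·2097152 = 46137344 edges.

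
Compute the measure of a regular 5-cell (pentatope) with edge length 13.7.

V_4 = √(5) · 13.7^4 / (4! · 2^(4/2)) ≈ 820.533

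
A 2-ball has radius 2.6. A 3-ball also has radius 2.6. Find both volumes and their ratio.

V_2(2.6) ≈ 21.2372. V_3(2.6) ≈ 73.6222. Ratio V_2/V_3 ≈ 0.2885.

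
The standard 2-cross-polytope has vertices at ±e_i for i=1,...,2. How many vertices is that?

The 2-dimensional cross-polytope has 2n = 2·2 = 4 vertices.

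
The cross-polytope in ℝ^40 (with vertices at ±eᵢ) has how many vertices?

The 40-dimensional cross-polytope has 2n = 2·40 = 80 vertices.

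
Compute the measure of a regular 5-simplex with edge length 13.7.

Volume = 13.7^5 · √(6/2^5) / 5! ≈ 1741.49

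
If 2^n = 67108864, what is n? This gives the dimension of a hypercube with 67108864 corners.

The n-cube has 2^n vertices, and 67108864 = 2^26, so n = 26.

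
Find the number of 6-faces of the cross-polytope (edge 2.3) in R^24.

f_6(24-orthoplex) = 2^7 · (24 choose 7) = 44301312.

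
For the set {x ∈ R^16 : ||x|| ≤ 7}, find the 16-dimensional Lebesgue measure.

The n-ball volume is π^(n/2)·r^n/Γ(n/2+1). With n=16, r=7: V = 4747561509943·π^8/5760 ≈ 7.82073e+12.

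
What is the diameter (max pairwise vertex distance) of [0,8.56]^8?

||(8.56,8.56,...,8.56)|| = √(8)·8.56 ≈ 24.2113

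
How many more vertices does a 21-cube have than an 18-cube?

The 21-cube has 2^21 = 2097152 vertices. The 18-cube has 2^18 = 262144 vertices. Difference: 2097152 - 262144 = 1835008.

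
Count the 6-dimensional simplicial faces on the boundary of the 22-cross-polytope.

Each 6-face is the convex hull of 7 vertices, one chosen as ±e_i from each of 7 distinct axes: 2^7·C(22,7) = 21829632.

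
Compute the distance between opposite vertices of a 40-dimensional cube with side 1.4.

||(1.4,1.4,...,1.4)|| = √(40)·1.4 ≈ 8.85438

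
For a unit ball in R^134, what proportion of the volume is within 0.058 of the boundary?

V(inner)/V(outer) = ((1-0.058)/1)^134 ≈ 0.0003333, so the shell fraction is 0.999667.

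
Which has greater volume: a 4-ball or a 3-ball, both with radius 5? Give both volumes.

V_4(5) ≈ 3084.25. V_3(5) ≈ 523.599. The 4-ball is larger.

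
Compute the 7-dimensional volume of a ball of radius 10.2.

V_7(10.2) = π^(7/2) · (10.2)^7 / Γ(7/2 + 1) ≈ 5.42727e+07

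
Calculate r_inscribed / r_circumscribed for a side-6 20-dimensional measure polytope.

For an n-cube of any side s, the inradius is s/2 and the circumradius is s√n/2, so the ratio is 1/√20 ≈ 0.223607.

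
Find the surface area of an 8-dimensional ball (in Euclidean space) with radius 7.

S_8(7) = 2·π^(8/2)·(7)^7 / Γ(8/2) = 823543·π^4/3 ≈ 2.67402e+07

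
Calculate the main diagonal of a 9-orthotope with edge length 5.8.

d = √(5.8² + 5.8² + ... + 5.8²) [9 terms] = √(9·5.8²) = 5.8√9 = 17.4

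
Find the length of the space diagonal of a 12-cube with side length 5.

||(5,5,...,5)|| = √(12)·5 ≈ 17.3205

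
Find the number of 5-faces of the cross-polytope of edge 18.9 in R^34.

An n-cross-polytope has 2^(k+1)·C(n,k+1) k-faces. Here 2^6·C(34,6) = 64·1344904 = 86073856.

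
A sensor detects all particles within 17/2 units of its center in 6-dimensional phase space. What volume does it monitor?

V = 24137569·π^3/384 ≈ 1.949e+06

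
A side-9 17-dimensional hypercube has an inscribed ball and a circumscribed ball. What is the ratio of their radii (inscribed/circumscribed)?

Ratio = (s/2)/(s√17/2) = 17^(-1/2) ≈ 0.242536.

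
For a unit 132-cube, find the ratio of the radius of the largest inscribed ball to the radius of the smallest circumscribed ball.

Ratio = (s/2)/(s√132/2) = 132^(-1/2) ≈ 0.0870388.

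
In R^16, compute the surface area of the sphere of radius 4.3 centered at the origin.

S = n·V_n(r)/r = 16·V_16(4.3)/4.3 (volume-to-surface relation), giving 1.19626e+10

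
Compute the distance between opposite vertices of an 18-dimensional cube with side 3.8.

d = √(3.8² + 3.8² + ... + 3.8²) [18 terms] = √(18·3.8²) = 3.8√18 ≈ 16.122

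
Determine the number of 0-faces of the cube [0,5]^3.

An n-cube has C(n,k)·2^(n-k) k-faces. Here C(3,0)·2^3 = 1·8 = 8.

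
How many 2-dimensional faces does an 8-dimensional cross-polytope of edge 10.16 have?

Each 2-face is the convex hull of 3 vertices, one chosen as ±e_i from each of 3 distinct axes: 2^3·C(8,3) = 448.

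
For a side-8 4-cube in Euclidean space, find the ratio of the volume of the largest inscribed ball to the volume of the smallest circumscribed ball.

V_in / V_out = (r_in/r_out)^4 = (1/√4)^4 = 4^(-4/2) ≈ 0.0625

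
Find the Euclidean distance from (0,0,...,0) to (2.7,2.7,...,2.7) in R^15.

||(2.7,2.7,...,2.7)|| = √(15)·2.7 ≈ 10.4571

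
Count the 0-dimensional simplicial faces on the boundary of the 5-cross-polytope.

f_0(5-orthoplex) = 2^1 · (5 choose 1) = 10.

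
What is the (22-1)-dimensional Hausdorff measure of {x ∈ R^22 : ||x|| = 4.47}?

The surface area of an n-ball is 2π^(n/2) r^(n-1) / Γ(n/2). For n=22, r=4.47: 7.35146e+12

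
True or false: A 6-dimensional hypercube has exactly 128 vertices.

False. The 6-cube has 2^6 = 64 vertices.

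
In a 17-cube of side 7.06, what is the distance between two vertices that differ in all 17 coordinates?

||(7.06,7.06,...,7.06)|| = √(17)·7.06 ≈ 29.1091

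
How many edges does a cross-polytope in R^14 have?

Number of 1-faces = 2^(1+1) · C(14,1+1) = 4 · 91 = 364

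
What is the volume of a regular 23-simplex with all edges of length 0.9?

V = (0.9^23 / 23!) · √((23+1) / 2^23) ≈ 5.79888e-27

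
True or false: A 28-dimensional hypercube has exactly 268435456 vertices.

True. The 28-cube has 2^28 = 268435456 vertices.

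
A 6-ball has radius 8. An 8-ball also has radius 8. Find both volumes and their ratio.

V_6(8) ≈ 1.35468e+06. V_8(8) ≈ 6.80939e+07. Ratio V_6/V_8 ≈ 0.01989.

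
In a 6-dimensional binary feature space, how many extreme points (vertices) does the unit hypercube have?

The 6-cube has 2^6 = 64 vertices.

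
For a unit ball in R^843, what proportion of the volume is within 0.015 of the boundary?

1 - (1-0.015)^843 ≈ 0.9999970708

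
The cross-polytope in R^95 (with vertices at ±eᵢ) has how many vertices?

The vertices are ±e_1, ..., ±e_95, so there are 2·95 = 190.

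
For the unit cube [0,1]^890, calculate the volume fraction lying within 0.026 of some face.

1 - (1 - 2·0.026)^890 = 1 - 0.948^890 ≈ 1 - 2.288e-21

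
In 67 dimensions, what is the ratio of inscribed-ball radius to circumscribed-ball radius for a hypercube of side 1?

Ratio = (s/2)/(s√67/2) = 67^(-1/2) ≈ 0.122169.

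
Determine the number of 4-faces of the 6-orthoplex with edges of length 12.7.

An n-cross-polytope has 2^(k+1)·C(n,k+1) k-faces. Here 2^5·C(6,5) = 32·6 = 192.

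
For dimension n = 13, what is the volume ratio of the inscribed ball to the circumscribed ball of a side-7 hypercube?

Volume scales as r^n, and r_in/r_out = 1/√13, giving (1/√13)^13 ≈ 5.74603e-08.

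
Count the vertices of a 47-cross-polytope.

Number of vertices = 2n = 94.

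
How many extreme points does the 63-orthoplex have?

Number of vertices = 2n = 126.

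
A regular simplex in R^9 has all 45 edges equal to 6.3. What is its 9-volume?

For a regular n-simplex with edge a, V = (a^n / n!)·√((n+1)/2^n). With a=6.3, n=9: V ≈ 6.02098.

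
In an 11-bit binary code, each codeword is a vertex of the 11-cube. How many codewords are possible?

Each vertex is a binary string of length 11, so there are 2^11 = 2048.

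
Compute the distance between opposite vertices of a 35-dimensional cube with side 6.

Diagonal = √35 · 6 ≈ 35.4965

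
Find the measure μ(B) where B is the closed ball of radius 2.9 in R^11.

The n-ball volume is π^(n/2)·r^n/Γ(n/2+1). With n=11, r=2.9: V ≈ 229870.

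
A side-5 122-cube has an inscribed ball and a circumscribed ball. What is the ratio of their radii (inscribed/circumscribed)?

r_in = 5/2 (half the side); r_out = 5√122/2 (half the diagonal). Ratio = 1/√122 ≈ 0.0905357.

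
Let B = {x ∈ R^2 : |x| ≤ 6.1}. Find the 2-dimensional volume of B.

Volume = π^{2/2}·(6.1)^2/Γ(2) ≈ 116.899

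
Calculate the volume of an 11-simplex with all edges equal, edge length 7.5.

V_11 = √(12) · 7.5^11 / (11! · 2^(11/2)) ≈ 8.09923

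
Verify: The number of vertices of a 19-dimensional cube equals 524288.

True. The 19-cube has 2^19 = 524288 vertices.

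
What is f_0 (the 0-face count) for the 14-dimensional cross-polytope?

f_0(14-orthoplex) = 2^1 · (14 choose 1) = 28.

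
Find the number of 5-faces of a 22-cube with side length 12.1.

Choose 5 of 22 axes to span the face (C(22,5) = 26334 ways), then fix each of the remaining 17 coordinates at one of its two extreme values (2^17 = 131072 ways): 26334·131072 = 3451650048.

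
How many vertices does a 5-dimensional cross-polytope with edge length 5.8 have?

Number of vertices = 2n = 10.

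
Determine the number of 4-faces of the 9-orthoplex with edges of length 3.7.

Number of 4-faces = 2^(4+1) · C(9,4+1) = 32 · 126 = 4032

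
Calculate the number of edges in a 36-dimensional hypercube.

An n-cube has n·2^(n-1) edges. With n = 36: 36·34359738368 = 1236950581248.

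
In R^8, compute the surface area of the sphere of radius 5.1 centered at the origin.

The surface area of an n-ball is 2π^(n/2) r^(n-1) / Γ(n/2). For n=8, r=5.1: 2.91387e+06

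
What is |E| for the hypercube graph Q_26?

Number of 1-faces = C(26,1)·2^(26-1) = 26·33554432 = 872415232.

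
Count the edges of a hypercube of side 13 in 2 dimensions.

The 2-cube has n·2^(n-1) = 2·2^1 = 2·2 = 4 edges.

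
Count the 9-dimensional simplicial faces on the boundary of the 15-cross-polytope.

Each 9-face is the convex hull of 10 vertices, one chosen as ±e_i from each of 10 distinct axes: 2^10·C(15,10) = 3075072.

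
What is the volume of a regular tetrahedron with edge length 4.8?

Volume = (√2/12) · 4.8³ = 13.0334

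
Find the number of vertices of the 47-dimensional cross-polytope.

An n-cross-polytope has 2n vertices; here n = 47, giving 94.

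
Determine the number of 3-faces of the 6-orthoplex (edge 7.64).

Each 3-face is the convex hull of 4 vertices, one chosen as ±e_i from each of 4 distinct axes: 2^4·C(6,4) = 240.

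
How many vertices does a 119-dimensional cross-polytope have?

Number of vertices = 2n = 238.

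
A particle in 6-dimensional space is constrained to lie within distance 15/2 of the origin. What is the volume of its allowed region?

Volume = π^{6/2}·(15/2)^6/Γ(4) = 3796875·π^3/128 ≈ 919742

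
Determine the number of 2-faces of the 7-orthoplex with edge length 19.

Number of 2-faces = 2^(2+1) · C(7,2+1) = 8 · 35 = 280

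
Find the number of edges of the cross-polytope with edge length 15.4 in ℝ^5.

Number of 1-faces = 2^(1+1) · C(5,1+1) = 4 · 10 = 40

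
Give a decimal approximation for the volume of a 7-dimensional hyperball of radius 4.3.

V_7(4.3) = π^(7/2) · (4.3)^7 / Γ(7/2 + 1) ≈ 128428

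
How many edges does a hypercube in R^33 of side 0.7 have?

Each of the 2^33 = 8589934592 vertices has degree 33; total edges = 33·2^33/2 = 141733920768.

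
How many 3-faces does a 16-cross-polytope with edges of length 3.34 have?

Each 3-face is the convex hull of 4 vertices, one chosen as ±e_i from each of 4 distinct axes: 2^4·C(16,4) = 29120.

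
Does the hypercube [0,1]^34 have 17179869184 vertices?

True. The 34-cube has 2^34 = 17179869184 vertices.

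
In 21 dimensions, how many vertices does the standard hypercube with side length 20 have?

Each vertex is a binary string of length 21, so there are 2^21 = 2097152.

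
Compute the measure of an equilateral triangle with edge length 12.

Area = (√3/4) · 12² = 62.3538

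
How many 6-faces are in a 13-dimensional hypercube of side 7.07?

An n-cube has C(n,k)·2^(n-k) k-faces. Here C(13,6)·2^7 = 1716·128 = 219648.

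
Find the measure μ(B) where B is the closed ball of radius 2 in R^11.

V = 131072·π^5/10395 ≈ 3858.64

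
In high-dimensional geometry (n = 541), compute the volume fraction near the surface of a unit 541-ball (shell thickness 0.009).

1 - (1-0.009)^541 ≈ 0.992486 ≈ 99.25%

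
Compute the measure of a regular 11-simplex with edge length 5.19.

For a regular n-simplex with edge a, V = (a^n / n!)·√((n+1)/2^n). With a=5.19, n=11: V ≈ 0.141127.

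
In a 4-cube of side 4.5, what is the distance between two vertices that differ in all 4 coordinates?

d = √(4.5² + 4.5² + ... + 4.5²) [4 terms] = √(4·4.5²) = 4.5√4 = 9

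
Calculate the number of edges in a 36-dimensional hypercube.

The 36-cube has n·2^(n-1) = 36·2^35 = 36·34359738368 = 1236950581248 edges.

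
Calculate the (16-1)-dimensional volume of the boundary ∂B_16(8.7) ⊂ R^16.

|∂B_16(8.7)| ≈ 4.66216e+14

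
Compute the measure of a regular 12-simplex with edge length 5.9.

For a regular n-simplex with edge a, V = (a^n / n!)·√((n+1)/2^n). With a=5.9, n=12: V ≈ 0.209256.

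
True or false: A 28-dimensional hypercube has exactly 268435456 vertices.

True. The 28-cube has 2^28 = 268435456 vertices.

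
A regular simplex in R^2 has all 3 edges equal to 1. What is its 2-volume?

Area = (√3/4) · 1² = 0.433013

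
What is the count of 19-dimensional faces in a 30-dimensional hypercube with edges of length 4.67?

f_19(30-cube) = (30 choose 19) · 2^11 = 111876710400.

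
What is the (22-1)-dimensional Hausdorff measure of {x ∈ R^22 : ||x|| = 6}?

S_22(6) = 2·π^(22/2)·(6)^21 / Γ(22/2) = 2115832430592·π^11/175 ≈ 3.55707e+15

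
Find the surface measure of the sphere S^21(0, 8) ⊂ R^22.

S_22(8) = 2·π^(22/2)·(8)^21 / Γ(22/2) = 72057594037927936·π^11/14175 ≈ 1.49556e+18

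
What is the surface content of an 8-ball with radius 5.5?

|∂B_8(5.5)| = 19487171·π^4/384 ≈ 4.9433e+06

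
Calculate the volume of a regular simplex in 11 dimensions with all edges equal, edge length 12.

For a regular n-simplex with edge a, V = (a^n / n!)·√((n+1)/2^n). With a=12, n=11: V ≈ 1424.83.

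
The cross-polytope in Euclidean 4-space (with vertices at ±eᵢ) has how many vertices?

Number of vertices = 2n = 8.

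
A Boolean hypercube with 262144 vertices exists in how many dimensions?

The n-cube has 2^n vertices, and 262144 = 2^18, so n = 18.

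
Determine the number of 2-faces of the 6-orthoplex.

An n-cross-polytope has 2^(k+1)·C(n,k+1) k-faces. Here 2^3·C(6,3) = 8·20 = 160.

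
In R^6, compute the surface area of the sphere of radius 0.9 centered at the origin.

|∂B_6(0.9)| ≈ 18.3089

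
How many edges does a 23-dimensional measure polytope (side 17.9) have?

An n-cube has n·2^(n-1) edges. With n = 23: 23·4194304 = 96468992.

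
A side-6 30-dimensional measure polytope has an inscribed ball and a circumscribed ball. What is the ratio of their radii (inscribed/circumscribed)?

r_in = 6/2 (half the side); r_out = 6√30/2 (half the diagonal). Ratio = 1/√30 ≈ 0.182574.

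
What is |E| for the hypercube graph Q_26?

Number of 1-faces = C(26,1)·2^(26-1) = 26·33554432 = 872415232.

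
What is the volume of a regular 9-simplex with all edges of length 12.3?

V = (12.3^9 / 9!) · √((9+1) / 2^9) ≈ 2481.69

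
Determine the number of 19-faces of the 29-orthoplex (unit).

Number of 19-faces = 2^(19+1) · C(29,19+1) = 1048576 · 10015005 = 10501493882880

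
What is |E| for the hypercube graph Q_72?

An n-cube has n·2^(n-1) edges. With n = 72: 72·2361183241434822606848 = 170005193383307227693056.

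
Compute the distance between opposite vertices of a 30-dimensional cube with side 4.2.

The space diagonal of an n-cube of side s is s√n. Here 4.2·√30 ≈ 23.0043.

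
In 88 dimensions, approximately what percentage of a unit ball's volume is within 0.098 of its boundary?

1 - (1-0.098)^88 ≈ 0.999886 ≈ 99.9886%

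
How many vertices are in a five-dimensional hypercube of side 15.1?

An n-cube has C(n,k)·2^(n-k) k-faces. Here C(5,0)·2^5 = 1·32 = 32.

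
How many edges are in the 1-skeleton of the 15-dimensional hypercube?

Each of the 2^15 = 32768 vertices has degree 15; total edges = 15·2^15/2 = 245760.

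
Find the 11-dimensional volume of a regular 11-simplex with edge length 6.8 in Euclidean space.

V_11 = √(12) · 6.8^11 / (11! · 2^(11/2)) ≈ 2.75656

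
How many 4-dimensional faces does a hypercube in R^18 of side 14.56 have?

Choose 4 of 18 axes to span the face (C(18,4) = 3060 ways), then fix each of the remaining 14 coordinates at one of its two extreme values (2^14 = 16384 ways): 3060·16384 = 50135040.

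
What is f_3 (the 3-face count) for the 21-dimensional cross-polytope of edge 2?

Each 3-face is the convex hull of 4 vertices, one chosen as ±e_i from each of 4 distinct axes: 2^4·C(21,4) = 95760.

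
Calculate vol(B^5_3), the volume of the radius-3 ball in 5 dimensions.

Volume = π^{5/2}·(3)^5/Γ(7/2) = 648·π^2/5 ≈ 1279.1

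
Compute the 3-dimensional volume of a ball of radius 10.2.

V_3(10.2) = π^(3/2) · (10.2)^3 / Γ(3/2 + 1) ≈ 4445.18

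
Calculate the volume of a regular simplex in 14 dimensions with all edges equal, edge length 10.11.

V_14 = √(15) · 10.11^14 / (14! · 2^(14/2)) ≈ 40.4523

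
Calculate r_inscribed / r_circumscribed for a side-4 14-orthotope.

Ratio = (s/2)/(s√14/2) = 14^(-1/2) ≈ 0.267261.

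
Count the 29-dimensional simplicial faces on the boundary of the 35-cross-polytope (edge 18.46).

Each 29-face is the convex hull of 30 vertices, one chosen as ±e_i from each of 30 distinct axes: 2^30·C(35,30) = 348570955808768.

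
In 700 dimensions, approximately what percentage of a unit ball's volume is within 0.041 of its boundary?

1 - (1-0.041)^700 ≈ 1 - 1.875e-13 ≈ (100 - 1.88e-11)%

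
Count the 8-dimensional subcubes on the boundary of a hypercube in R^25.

Number of 8-faces = C(25,8) · 2^(25-8) = 1081575 · 131072 = 141764198400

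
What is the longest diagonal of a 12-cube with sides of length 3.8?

||(3.8,3.8,...,3.8)|| = √(12)·3.8 ≈ 13.1636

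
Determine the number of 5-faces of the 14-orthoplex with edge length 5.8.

Each 5-face is the convex hull of 6 vertices, one chosen as ±e_i from each of 6 distinct axes: 2^6·C(14,6) = 192192.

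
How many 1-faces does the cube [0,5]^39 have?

An n-cube has n·2^(n-1) edges. With n = 39: 39·274877906944 = 10720238370816.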